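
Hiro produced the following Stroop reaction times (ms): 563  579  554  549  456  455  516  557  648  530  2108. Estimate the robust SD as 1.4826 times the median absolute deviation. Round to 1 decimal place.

Sorted: 455, 456, 516, 530, 549, 554, 557, 563, 579, 648, 2108 → median = 554
|x − 554| sorted: 0, 3, 5, 9, 24, 25, 38, 94, 98, 99, 1554 → MAD = 25
Robust SD ≈ 1.4826 × 25 = 37.065

37.1 ms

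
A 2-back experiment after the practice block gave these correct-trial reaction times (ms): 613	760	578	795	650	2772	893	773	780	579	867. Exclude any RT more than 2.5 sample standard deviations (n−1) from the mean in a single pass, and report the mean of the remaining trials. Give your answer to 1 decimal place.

n = 11, ΣRT = 10060, M = 914.545
Σ(x−M)² = 3915942.73; s = √(3915942.73/10) = 625.775
Cutoffs: 914.545 ± 2.5·625.775 → [-649.9, 2479.0]
Outside: 2772 → excluded.
Retained (n=10): Σ = 7288, mean = 7288/10 = 728.800

728.8 ms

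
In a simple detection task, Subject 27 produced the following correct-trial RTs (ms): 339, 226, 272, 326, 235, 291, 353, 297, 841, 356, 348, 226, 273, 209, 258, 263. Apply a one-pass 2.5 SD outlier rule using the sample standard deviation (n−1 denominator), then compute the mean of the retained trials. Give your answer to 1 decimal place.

284.8 ms

n = 16, ΣRT = 5113, M = 319.562
Σ(x−M)² = 325197.94; s = √(325197.94/15) = 147.241
Cutoffs: 319.562 ± 2.5·147.241 → [-48.5, 687.7]
Outside: 841 → excluded.
Retained (n=15): Σ = 4272, mean = 4272/15 = 284.800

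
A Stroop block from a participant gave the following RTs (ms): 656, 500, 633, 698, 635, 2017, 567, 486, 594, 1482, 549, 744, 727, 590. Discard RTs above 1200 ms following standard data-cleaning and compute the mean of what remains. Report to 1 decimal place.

614.9 ms

Excluded: 1482, 2017
Retained (n=12): Σ = 7379
Mean = 7379/12 = 614.9167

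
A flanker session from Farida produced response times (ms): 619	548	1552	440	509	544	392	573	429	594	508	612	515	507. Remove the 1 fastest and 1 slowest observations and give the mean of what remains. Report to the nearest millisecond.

533 ms

Sorted: 392, 429, 440, 507, 508, 509, 515, 544, 548, 573, 594, 612, 619, 1552
Drop lowest 1 (392) and highest 1 (1552)
Remaining (n=12): Σ = 6398, mean = 6398/12 = 533.167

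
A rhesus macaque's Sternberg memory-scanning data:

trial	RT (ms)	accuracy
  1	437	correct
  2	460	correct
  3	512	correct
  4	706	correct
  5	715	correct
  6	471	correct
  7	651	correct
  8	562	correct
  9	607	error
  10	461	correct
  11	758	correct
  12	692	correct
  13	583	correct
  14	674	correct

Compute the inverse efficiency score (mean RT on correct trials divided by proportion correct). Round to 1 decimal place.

Correct trials (n=13): 437, 460, 512, 706, 715, 471, 651, 562, 461, 758, 692, 583, 674
Mean correct RT = 7682/13 = 590.9231 ms
Proportion correct = 13/14
IES = 590.9231 / (13/14) = 636.379 ms

636.4 ms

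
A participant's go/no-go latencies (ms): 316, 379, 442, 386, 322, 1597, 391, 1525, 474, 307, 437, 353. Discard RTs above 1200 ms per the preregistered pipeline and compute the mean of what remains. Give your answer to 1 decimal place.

380.7 ms

Excluded: 1525, 1597
Retained (n=10): Σ = 3807
Mean = 3807/10 = 380.7000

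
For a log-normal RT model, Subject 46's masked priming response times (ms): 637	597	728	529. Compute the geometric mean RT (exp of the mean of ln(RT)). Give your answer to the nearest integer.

ln(RT): 6.4568, 6.3919, 6.5903, 6.2710
Mean ln(RT) = 25.7100/4 = 6.42749
Geometric mean = exp(6.42749) = 618.62 ms

619 ms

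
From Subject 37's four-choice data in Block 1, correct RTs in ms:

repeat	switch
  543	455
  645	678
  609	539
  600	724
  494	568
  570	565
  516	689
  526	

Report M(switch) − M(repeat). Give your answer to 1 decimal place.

M(repeat) = 4503/8 = 562.875
M(switch) = 4218/7 = 602.571
Difference = 602.571 − 562.875 = 39.696 ms

39.7 ms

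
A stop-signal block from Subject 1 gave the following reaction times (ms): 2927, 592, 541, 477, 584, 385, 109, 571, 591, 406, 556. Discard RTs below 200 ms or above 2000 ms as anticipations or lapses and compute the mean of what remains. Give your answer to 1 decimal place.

522.6 ms

Excluded: 109, 2927
Retained (n=9): Σ = 4703
Mean = 4703/9 = 522.5556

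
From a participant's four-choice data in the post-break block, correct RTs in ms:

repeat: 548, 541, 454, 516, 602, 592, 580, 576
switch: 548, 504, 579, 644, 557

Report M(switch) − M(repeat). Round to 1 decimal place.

M(repeat) = 4409/8 = 551.125
M(switch) = 2832/5 = 566.400
Difference = 566.400 − 551.125 = 15.275 ms

15.3 ms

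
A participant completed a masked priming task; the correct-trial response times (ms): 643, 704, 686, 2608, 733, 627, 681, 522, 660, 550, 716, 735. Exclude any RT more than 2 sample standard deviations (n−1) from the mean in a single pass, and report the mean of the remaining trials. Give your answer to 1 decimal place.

659.7 ms

n = 12, ΣRT = 9865, M = 822.083
Σ(x−M)² = 3529116.92; s = √(3529116.92/11) = 566.418
Cutoffs: 822.083 ± 2·566.418 → [-310.8, 1954.9]
Outside: 2608 → excluded.
Retained (n=11): Σ = 7257, mean = 7257/11 = 659.727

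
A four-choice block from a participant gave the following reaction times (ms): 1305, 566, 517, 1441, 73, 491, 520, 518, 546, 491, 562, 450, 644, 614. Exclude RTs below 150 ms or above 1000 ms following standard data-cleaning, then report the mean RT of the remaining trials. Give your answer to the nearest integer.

538 ms

Excluded: 73, 1305, 1441
Retained (n=11): Σ = 5919
Mean = 5919/11 = 538.0909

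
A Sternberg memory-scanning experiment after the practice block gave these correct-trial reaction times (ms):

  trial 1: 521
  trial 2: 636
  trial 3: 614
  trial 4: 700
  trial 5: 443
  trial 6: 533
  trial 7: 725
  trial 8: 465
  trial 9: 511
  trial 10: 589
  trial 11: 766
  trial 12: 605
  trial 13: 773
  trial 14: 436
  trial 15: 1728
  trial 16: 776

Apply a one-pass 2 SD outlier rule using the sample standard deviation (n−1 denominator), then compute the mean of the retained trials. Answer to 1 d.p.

606.2 ms

n = 16, ΣRT = 10821, M = 676.312
Σ(x−M)² = 1383351.44; s = √(1383351.44/15) = 303.683
Cutoffs: 676.312 ± 2·303.683 → [68.9, 1283.7]
Outside: 1728 → excluded.
Retained (n=15): Σ = 9093, mean = 9093/15 = 606.200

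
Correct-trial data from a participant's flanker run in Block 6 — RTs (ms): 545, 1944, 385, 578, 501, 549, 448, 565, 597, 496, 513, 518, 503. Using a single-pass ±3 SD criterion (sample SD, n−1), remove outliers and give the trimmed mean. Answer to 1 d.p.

516.5 ms

n = 13, ΣRT = 8142, M = 626.308
Σ(x−M)² = 1918330.77; s = √(1918330.77/12) = 399.826
Cutoffs: 626.308 ± 3·399.826 → [-573.2, 1825.8]
Outside: 1944 → excluded.
Retained (n=12): Σ = 6198, mean = 6198/12 = 516.500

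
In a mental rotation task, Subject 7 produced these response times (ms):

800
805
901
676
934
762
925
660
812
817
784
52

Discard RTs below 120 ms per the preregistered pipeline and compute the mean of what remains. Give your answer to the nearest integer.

Excluded: 52
Retained (n=11): Σ = 8876
Mean = 8876/11 = 806.9091

807 ms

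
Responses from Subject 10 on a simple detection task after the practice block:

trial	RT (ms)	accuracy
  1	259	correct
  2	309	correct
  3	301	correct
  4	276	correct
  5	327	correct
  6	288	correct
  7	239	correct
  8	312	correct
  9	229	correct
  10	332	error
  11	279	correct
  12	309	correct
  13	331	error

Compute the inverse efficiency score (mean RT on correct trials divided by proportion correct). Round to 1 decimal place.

Correct trials (n=11): 259, 309, 301, 276, 327, 288, 239, 312, 229, 279, 309
Mean correct RT = 3128/11 = 284.3636 ms
Proportion correct = 11/13
IES = 284.3636 / (11/13) = 336.066 ms

336.1 ms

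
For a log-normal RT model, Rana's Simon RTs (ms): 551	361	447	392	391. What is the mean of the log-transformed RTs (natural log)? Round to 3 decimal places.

ln(RT): 6.3117, 5.8889, 6.1026, 5.9713, 5.9687
Σ ln(RT) = 30.2431
Mean = 30.2431/5 = 6.04863

6.049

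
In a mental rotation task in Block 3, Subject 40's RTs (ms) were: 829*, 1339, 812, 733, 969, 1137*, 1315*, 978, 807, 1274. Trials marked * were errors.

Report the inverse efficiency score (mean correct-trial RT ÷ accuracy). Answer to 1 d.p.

1410.6 ms

Correct trials (n=7): 1339, 812, 733, 969, 978, 807, 1274
Mean correct RT = 6912/7 = 987.4286 ms
Proportion correct = 7/10
IES = 987.4286 / (7/10) = 1410.612 ms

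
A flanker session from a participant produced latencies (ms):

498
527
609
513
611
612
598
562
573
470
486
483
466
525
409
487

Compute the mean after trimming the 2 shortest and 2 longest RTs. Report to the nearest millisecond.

Sorted: 409, 466, 470, 483, 486, 487, 498, 513, 525, 527, 562, 573, 598, 609, 611, 612
Drop lowest 2 (409, 466) and highest 2 (611, 612)
Remaining (n=12): Σ = 6331, mean = 6331/12 = 527.583

528 ms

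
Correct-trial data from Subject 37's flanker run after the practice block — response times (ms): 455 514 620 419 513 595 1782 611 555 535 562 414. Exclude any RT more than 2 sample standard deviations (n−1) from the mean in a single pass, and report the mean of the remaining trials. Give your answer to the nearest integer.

n = 12, ΣRT = 7575, M = 631.250
Σ(x−M)² = 1496992.25; s = √(1496992.25/11) = 368.904
Cutoffs: 631.250 ± 2·368.904 → [-106.6, 1369.1]
Outside: 1782 → excluded.
Retained (n=11): Σ = 5793, mean = 5793/11 = 526.636

527 ms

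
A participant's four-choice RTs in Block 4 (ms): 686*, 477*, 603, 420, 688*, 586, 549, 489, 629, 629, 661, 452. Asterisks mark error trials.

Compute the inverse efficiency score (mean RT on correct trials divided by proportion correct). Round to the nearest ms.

Correct trials (n=9): 603, 420, 586, 549, 489, 629, 629, 661, 452
Mean correct RT = 5018/9 = 557.5556 ms
Proportion correct = 9/12
IES = 557.5556 / (9/12) = 743.407 ms

743 ms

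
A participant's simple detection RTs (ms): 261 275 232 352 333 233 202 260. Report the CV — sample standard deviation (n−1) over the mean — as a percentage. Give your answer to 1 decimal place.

n = 8, Σ = 2148, M = 268.5000
Σ(x−M)² = 18318.000; s = √(18318.000/7) = 51.1552
CV = 51.1552 / 268.5000 = 0.19052 = 19.052%

19.1%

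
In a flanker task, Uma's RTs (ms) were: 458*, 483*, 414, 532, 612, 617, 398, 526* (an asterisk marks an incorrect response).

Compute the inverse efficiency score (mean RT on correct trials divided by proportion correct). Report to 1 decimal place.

Correct trials (n=5): 414, 532, 612, 617, 398
Mean correct RT = 2573/5 = 514.6000 ms
Proportion correct = 5/8
IES = 514.6000 / (5/8) = 823.360 ms

823.4 ms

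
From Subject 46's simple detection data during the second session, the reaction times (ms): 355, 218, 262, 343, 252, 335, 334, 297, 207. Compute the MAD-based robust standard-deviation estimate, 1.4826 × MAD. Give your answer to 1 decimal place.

Sorted: 207, 218, 252, 262, 297, 334, 335, 343, 355 → median = 297
|x − 297| sorted: 0, 35, 37, 38, 45, 46, 58, 79, 90 → MAD = 45
Robust SD ≈ 1.4826 × 45 = 66.717

66.7 ms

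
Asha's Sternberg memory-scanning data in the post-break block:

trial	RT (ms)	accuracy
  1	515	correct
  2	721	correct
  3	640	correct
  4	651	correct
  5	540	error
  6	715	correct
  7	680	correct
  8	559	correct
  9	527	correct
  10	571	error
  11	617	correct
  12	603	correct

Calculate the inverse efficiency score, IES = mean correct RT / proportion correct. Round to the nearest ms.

Correct trials (n=10): 515, 721, 640, 651, 715, 680, 559, 527, 617, 603
Mean correct RT = 6228/10 = 622.8000 ms
Proportion correct = 10/12
IES = 622.8000 / (10/12) = 747.360 ms

747 ms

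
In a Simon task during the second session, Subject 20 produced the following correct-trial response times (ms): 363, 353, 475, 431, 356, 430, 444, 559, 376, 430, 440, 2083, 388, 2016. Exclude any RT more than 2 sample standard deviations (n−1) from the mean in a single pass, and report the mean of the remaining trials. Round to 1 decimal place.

420.4 ms

n = 14, ΣRT = 9144, M = 653.143
Σ(x−M)² = 4590243.71; s = √(4590243.71/13) = 594.219
Cutoffs: 653.143 ± 2·594.219 → [-535.3, 1841.6]
Outside: 2016, 2083 → excluded.
Retained (n=12): Σ = 5045, mean = 5045/12 = 420.417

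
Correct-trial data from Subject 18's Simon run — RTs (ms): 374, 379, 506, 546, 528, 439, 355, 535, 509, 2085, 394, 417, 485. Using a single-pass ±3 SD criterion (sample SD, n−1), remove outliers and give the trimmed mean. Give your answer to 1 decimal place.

455.6 ms

n = 13, ΣRT = 7552, M = 580.923
Σ(x−M)² = 2504948.92; s = √(2504948.92/12) = 456.887
Cutoffs: 580.923 ± 3·456.887 → [-789.7, 1951.6]
Outside: 2085 → excluded.
Retained (n=12): Σ = 5467, mean = 5467/12 = 455.583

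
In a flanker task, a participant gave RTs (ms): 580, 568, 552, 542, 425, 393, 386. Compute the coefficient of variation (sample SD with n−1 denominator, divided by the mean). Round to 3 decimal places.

0.176

n = 7, Σ = 3446, M = 492.2857
Σ(x−M)² = 45145.429; s = √(45145.429/6) = 86.7424
CV = 86.7424 / 492.2857 = 0.17620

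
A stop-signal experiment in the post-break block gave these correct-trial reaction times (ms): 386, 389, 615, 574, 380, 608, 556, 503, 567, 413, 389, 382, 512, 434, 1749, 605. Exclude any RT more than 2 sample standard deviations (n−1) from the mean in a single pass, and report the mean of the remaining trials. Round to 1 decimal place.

487.5 ms

n = 16, ΣRT = 9062, M = 566.375
Σ(x−M)² = 1616565.75; s = √(1616565.75/15) = 328.285
Cutoffs: 566.375 ± 2·328.285 → [-90.2, 1222.9]
Outside: 1749 → excluded.
Retained (n=15): Σ = 7313, mean = 7313/15 = 487.533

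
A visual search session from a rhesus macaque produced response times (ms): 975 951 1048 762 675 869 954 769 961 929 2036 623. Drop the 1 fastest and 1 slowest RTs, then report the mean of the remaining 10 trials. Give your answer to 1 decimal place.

Sorted: 623, 675, 762, 769, 869, 929, 951, 954, 961, 975, 1048, 2036
Drop lowest 1 (623) and highest 1 (2036)
Remaining (n=10): Σ = 8893, mean = 8893/10 = 889.300

889.3 ms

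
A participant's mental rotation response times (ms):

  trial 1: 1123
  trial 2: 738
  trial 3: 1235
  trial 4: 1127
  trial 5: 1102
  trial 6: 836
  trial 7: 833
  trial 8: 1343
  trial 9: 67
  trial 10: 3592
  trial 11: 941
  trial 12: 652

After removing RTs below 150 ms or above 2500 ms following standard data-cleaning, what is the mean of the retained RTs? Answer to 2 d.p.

Excluded: 67, 3592
Retained (n=10): Σ = 9930
Mean = 9930/10 = 993.0000

993.00 ms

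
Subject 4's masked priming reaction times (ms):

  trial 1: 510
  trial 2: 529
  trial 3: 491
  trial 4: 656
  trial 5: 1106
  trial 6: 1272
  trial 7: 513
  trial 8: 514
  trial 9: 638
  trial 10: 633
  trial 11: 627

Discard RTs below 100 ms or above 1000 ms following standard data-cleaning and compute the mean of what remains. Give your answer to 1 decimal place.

567.9 ms

Excluded: 1106, 1272
Retained (n=9): Σ = 5111
Mean = 5111/9 = 567.8889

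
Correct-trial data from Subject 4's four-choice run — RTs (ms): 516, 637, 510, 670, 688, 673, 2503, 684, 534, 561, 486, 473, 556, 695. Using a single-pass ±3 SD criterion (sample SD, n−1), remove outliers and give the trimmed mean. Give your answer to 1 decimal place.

591.0 ms

n = 14, ΣRT = 10186, M = 727.571
Σ(x−M)² = 3481083.43; s = √(3481083.43/13) = 517.470
Cutoffs: 727.571 ± 3·517.470 → [-824.8, 2280.0]
Outside: 2503 → excluded.
Retained (n=13): Σ = 7683, mean = 7683/13 = 591.000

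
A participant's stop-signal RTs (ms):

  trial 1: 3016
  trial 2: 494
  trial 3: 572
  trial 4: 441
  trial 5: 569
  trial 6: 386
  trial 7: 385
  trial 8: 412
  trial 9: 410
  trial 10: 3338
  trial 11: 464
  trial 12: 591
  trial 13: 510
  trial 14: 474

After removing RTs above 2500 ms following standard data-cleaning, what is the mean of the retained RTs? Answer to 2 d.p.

475.67 ms

Excluded: 3016, 3338
Retained (n=12): Σ = 5708
Mean = 5708/12 = 475.6667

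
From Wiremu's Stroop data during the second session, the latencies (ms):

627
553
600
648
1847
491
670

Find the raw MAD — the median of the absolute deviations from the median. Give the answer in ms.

Sorted: 491, 553, 600, 627, 648, 670, 1847 → median = 627
|x − 627|: 0, 74, 27, 21, 1220, 136, 43
Sorted deviations: 0, 21, 27, 43, 74, 136, 1220 → MAD = 43

43 ms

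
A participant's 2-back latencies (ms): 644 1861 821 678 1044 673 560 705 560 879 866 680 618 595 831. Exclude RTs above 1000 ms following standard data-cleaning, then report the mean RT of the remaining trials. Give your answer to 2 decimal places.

700.77 ms

Excluded: 1044, 1861
Retained (n=13): Σ = 9110
Mean = 9110/13 = 700.7692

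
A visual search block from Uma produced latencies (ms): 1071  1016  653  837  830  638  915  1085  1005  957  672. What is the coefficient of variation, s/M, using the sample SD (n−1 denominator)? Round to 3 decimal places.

0.189

n = 11, Σ = 9679, M = 879.9091
Σ(x−M)² = 277486.909; s = √(277486.909/10) = 166.5794
CV = 166.5794 / 879.9091 = 0.18931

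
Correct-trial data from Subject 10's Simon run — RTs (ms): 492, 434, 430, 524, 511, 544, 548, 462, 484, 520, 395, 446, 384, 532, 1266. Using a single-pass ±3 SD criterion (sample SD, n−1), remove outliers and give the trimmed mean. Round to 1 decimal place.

n = 15, ΣRT = 7972, M = 531.467
Σ(x−M)² = 616681.73; s = √(616681.73/14) = 209.878
Cutoffs: 531.467 ± 3·209.878 → [-98.2, 1161.1]
Outside: 1266 → excluded.
Retained (n=14): Σ = 6706, mean = 6706/14 = 479.000

479.0 ms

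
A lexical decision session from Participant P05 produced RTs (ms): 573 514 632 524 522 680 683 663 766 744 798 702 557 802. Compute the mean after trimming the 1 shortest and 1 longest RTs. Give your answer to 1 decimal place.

Sorted: 514, 522, 524, 557, 573, 632, 663, 680, 683, 702, 744, 766, 798, 802
Drop lowest 1 (514) and highest 1 (802)
Remaining (n=12): Σ = 7844, mean = 7844/12 = 653.667

653.7 ms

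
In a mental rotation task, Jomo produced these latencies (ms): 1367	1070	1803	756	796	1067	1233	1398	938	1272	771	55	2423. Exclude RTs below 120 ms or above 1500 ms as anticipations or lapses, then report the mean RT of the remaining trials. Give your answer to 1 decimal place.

1066.8 ms

Excluded: 55, 1803, 2423
Retained (n=10): Σ = 10668
Mean = 10668/10 = 1066.8000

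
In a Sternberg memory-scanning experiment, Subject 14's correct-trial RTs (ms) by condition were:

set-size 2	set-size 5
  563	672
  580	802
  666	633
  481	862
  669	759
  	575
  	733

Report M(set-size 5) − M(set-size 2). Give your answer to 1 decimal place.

M(set-size 2) = 2959/5 = 591.800
M(set-size 5) = 5036/7 = 719.429
Difference = 719.429 − 591.800 = 127.629 ms

127.6 ms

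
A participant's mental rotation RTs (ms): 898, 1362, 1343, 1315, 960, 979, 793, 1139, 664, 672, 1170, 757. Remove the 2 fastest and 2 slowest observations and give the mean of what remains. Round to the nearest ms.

1001 ms

Sorted: 664, 672, 757, 793, 898, 960, 979, 1139, 1170, 1315, 1343, 1362
Drop lowest 2 (664, 672) and highest 2 (1343, 1362)
Remaining (n=8): Σ = 8011, mean = 8011/8 = 1001.375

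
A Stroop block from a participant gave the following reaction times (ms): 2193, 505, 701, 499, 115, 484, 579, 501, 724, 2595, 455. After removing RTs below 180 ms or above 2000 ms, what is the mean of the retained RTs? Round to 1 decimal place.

556.0 ms

Excluded: 115, 2193, 2595
Retained (n=8): Σ = 4448
Mean = 4448/8 = 556.0000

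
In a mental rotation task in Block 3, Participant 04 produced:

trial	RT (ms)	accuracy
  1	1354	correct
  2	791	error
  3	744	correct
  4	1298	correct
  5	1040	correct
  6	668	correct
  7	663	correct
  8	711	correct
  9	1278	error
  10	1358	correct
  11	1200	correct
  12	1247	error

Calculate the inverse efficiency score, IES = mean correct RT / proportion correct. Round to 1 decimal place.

1338.7 ms

Correct trials (n=9): 1354, 744, 1298, 1040, 668, 663, 711, 1358, 1200
Mean correct RT = 9036/9 = 1004.0000 ms
Proportion correct = 9/12
IES = 1004.0000 / (9/12) = 1338.667 ms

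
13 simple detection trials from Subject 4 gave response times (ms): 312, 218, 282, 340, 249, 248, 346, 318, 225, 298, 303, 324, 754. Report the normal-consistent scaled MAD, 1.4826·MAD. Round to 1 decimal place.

Sorted: 218, 225, 248, 249, 282, 298, 303, 312, 318, 324, 340, 346, 754 → median = 303
|x − 303| sorted: 0, 5, 9, 15, 21, 21, 37, 43, 54, 55, 78, 85, 451 → MAD = 37
Robust SD ≈ 1.4826 × 37 = 54.856

54.9 ms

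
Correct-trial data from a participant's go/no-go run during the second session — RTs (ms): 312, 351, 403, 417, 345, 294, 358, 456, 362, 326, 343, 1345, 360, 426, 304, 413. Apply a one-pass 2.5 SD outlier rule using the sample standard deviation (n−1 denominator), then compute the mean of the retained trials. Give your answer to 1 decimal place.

n = 16, ΣRT = 6815, M = 425.938
Σ(x−M)² = 933694.94; s = √(933694.94/15) = 249.492
Cutoffs: 425.938 ± 2.5·249.492 → [-197.8, 1049.7]
Outside: 1345 → excluded.
Retained (n=15): Σ = 5470, mean = 5470/15 = 364.667

364.7 ms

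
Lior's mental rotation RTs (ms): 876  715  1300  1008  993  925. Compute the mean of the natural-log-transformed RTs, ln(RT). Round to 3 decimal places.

ln(RT): 6.7754, 6.5723, 7.1701, 6.9157, 6.9007, 6.8298
Σ ln(RT) = 41.1640
Mean = 41.1640/6 = 6.86067

6.861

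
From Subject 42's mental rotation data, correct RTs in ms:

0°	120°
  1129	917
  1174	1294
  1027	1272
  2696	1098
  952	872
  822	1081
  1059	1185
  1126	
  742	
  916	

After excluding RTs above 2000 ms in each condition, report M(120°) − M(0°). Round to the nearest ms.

0°: exclude 2696
M(0°) = 8947/9 = 994.111
M(120°) = 7719/7 = 1102.714
Difference = 1102.714 − 994.111 = 108.603 ms

109 ms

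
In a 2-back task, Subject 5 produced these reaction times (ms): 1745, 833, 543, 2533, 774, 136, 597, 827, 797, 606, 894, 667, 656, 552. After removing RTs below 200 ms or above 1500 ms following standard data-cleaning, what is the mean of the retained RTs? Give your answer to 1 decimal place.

704.2 ms

Excluded: 136, 1745, 2533
Retained (n=11): Σ = 7746
Mean = 7746/11 = 704.1818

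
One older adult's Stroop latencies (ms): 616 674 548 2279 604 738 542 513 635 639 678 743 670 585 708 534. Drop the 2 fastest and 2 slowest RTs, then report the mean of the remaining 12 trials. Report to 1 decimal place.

636.4 ms

Sorted: 513, 534, 542, 548, 585, 604, 616, 635, 639, 670, 674, 678, 708, 738, 743, 2279
Drop lowest 2 (513, 534) and highest 2 (743, 2279)
Remaining (n=12): Σ = 7637, mean = 7637/12 = 636.417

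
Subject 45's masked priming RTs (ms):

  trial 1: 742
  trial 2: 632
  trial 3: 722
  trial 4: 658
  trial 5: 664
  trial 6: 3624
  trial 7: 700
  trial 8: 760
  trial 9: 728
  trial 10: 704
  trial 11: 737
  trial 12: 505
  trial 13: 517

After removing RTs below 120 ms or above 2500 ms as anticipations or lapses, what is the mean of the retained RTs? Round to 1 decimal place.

Excluded: 3624
Retained (n=12): Σ = 8069
Mean = 8069/12 = 672.4167

672.4 ms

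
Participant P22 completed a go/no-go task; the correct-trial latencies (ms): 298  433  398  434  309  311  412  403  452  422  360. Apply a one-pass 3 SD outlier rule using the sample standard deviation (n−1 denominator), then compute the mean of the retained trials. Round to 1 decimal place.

384.7 ms

n = 11, ΣRT = 4232, M = 384.727
Σ(x−M)² = 31230.18; s = √(31230.18/10) = 55.884
Cutoffs: 384.727 ± 3·55.884 → [217.1, 552.4]
No RTs fall outside the cutoffs; all 11 retained. Mean = 4232/11 = 384.727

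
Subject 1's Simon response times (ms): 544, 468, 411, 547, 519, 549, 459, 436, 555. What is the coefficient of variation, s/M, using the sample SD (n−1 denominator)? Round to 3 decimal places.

0.111

n = 9, Σ = 4488, M = 498.6667
Σ(x−M)² = 24638.000; s = √(24638.000/8) = 55.4955
CV = 55.4955 / 498.6667 = 0.11129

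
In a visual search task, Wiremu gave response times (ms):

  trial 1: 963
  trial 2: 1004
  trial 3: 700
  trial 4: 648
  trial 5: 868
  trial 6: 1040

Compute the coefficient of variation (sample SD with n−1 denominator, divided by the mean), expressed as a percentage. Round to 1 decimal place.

18.8%

n = 6, Σ = 5223, M = 870.5000
Σ(x−M)² = 133691.500; s = √(133691.500/5) = 163.5185
CV = 163.5185 / 870.5000 = 0.18784 = 18.784%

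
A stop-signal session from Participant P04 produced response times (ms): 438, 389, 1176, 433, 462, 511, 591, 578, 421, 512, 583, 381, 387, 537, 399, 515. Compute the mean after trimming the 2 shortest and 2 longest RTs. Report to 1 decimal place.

Sorted: 381, 387, 389, 399, 421, 433, 438, 462, 511, 512, 515, 537, 578, 583, 591, 1176
Drop lowest 2 (381, 387) and highest 2 (591, 1176)
Remaining (n=12): Σ = 5778, mean = 5778/12 = 481.500

481.5 ms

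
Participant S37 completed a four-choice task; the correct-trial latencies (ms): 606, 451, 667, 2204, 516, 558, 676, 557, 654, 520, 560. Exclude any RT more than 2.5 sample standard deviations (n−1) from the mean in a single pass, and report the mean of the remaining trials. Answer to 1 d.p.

n = 11, ΣRT = 7969, M = 724.455
Σ(x−M)² = 2456524.73; s = √(2456524.73/10) = 495.633
Cutoffs: 724.455 ± 2.5·495.633 → [-514.6, 1963.5]
Outside: 2204 → excluded.
Retained (n=10): Σ = 5765, mean = 5765/10 = 576.500

576.5 ms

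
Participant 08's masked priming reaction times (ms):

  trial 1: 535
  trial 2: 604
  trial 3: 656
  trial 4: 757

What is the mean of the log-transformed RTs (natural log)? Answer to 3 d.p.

ln(RT): 6.2823, 6.4036, 6.4862, 6.6294
Σ ln(RT) = 25.8014
Mean = 25.8014/4 = 6.45034

6.450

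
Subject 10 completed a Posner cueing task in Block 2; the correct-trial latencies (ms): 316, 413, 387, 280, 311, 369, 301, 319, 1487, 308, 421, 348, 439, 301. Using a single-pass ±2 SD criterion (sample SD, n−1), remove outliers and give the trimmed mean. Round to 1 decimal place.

347.2 ms

n = 14, ΣRT = 6000, M = 428.571
Σ(x−M)² = 1240109.43; s = √(1240109.43/13) = 308.858
Cutoffs: 428.571 ± 2·308.858 → [-189.1, 1046.3]
Outside: 1487 → excluded.
Retained (n=13): Σ = 4513, mean = 4513/13 = 347.154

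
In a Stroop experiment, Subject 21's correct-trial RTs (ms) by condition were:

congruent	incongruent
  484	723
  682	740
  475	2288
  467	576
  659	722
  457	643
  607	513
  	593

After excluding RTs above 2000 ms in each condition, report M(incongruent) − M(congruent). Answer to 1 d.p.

97.0 ms

incongruent: exclude 2288
M(congruent) = 3831/7 = 547.286
M(incongruent) = 4510/7 = 644.286
Difference = 644.286 − 547.286 = 97.000 ms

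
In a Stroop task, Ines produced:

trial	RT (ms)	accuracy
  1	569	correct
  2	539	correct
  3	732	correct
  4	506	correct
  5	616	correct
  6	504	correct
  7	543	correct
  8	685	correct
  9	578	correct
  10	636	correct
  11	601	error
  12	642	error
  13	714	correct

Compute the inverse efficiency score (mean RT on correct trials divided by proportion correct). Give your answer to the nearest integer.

711 ms

Correct trials (n=11): 569, 539, 732, 506, 616, 504, 543, 685, 578, 636, 714
Mean correct RT = 6622/11 = 602.0000 ms
Proportion correct = 11/13
IES = 602.0000 / (11/13) = 711.455 ms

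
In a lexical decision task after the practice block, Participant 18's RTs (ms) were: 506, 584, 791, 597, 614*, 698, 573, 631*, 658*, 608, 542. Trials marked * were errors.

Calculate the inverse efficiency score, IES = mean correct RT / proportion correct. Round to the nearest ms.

Correct trials (n=8): 506, 584, 791, 597, 698, 573, 608, 542
Mean correct RT = 4899/8 = 612.3750 ms
Proportion correct = 8/11
IES = 612.3750 / (8/11) = 842.016 ms

842 ms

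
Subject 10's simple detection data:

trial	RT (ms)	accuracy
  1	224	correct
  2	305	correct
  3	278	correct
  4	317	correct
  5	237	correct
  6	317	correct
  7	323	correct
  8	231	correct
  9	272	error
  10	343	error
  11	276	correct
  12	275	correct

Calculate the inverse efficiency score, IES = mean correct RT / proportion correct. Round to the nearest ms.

Correct trials (n=10): 224, 305, 278, 317, 237, 317, 323, 231, 276, 275
Mean correct RT = 2783/10 = 278.3000 ms
Proportion correct = 10/12
IES = 278.3000 / (10/12) = 333.960 ms

334 ms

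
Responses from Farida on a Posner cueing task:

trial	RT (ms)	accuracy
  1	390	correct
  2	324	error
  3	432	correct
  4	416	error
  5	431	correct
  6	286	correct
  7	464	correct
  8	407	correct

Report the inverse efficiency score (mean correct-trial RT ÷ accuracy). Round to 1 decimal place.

Correct trials (n=6): 390, 432, 431, 286, 464, 407
Mean correct RT = 2410/6 = 401.6667 ms
Proportion correct = 6/8
IES = 401.6667 / (6/8) = 535.556 ms

535.6 ms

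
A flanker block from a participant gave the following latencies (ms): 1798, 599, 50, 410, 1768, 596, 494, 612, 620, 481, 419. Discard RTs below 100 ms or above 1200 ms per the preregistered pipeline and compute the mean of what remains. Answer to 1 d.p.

Excluded: 50, 1768, 1798
Retained (n=8): Σ = 4231
Mean = 4231/8 = 528.8750

528.9 ms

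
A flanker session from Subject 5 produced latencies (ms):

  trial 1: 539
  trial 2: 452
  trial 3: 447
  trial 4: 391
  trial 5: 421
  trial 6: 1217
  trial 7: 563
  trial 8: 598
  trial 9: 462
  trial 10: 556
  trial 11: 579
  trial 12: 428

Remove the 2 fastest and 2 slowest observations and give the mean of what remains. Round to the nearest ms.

503 ms

Sorted: 391, 421, 428, 447, 452, 462, 539, 556, 563, 579, 598, 1217
Drop lowest 2 (391, 421) and highest 2 (598, 1217)
Remaining (n=8): Σ = 4026, mean = 4026/8 = 503.250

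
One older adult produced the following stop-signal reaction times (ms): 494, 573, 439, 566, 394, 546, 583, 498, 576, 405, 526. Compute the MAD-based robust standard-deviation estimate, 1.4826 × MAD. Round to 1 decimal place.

69.7 ms

Sorted: 394, 405, 439, 494, 498, 526, 546, 566, 573, 576, 583 → median = 526
|x − 526| sorted: 0, 20, 28, 32, 40, 47, 50, 57, 87, 121, 132 → MAD = 47
Robust SD ≈ 1.4826 × 47 = 69.682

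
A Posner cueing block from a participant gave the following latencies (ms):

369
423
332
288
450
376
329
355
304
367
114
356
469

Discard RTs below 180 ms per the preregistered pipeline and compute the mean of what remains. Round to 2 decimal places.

Excluded: 114
Retained (n=12): Σ = 4418
Mean = 4418/12 = 368.1667

368.17 ms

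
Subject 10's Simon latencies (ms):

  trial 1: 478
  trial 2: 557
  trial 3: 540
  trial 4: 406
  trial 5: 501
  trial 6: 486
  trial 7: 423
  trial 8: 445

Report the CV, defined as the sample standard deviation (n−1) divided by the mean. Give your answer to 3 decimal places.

n = 8, Σ = 3836, M = 479.5000
Σ(x−M)² = 19958.000; s = √(19958.000/7) = 53.3961
CV = 53.3961 / 479.5000 = 0.11136

0.111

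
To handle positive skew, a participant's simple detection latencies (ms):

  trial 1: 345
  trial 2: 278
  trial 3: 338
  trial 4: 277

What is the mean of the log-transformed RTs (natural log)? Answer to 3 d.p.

5.730

ln(RT): 5.8435, 5.6276, 5.8230, 5.6240
Σ ln(RT) = 22.9182
Mean = 22.9182/4 = 5.72956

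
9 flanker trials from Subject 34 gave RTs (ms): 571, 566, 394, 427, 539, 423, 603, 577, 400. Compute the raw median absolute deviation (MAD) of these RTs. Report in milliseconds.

64 ms

Sorted: 394, 400, 423, 427, 539, 566, 571, 577, 603 → median = 539
|x − 539|: 32, 27, 145, 112, 0, 116, 64, 38, 139
Sorted deviations: 0, 27, 32, 38, 64, 112, 116, 139, 145 → MAD = 64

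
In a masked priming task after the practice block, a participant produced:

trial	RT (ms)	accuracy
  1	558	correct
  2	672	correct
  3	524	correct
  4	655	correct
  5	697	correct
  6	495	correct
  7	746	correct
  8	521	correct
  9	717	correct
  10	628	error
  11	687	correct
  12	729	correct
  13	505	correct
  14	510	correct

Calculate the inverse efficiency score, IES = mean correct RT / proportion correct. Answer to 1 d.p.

Correct trials (n=13): 558, 672, 524, 655, 697, 495, 746, 521, 717, 687, 729, 505, 510
Mean correct RT = 8016/13 = 616.6154 ms
Proportion correct = 13/14
IES = 616.6154 / (13/14) = 664.047 ms

664.0 ms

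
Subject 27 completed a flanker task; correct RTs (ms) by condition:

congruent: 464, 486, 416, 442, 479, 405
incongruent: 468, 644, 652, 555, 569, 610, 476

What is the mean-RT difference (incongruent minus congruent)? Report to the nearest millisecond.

119 ms

M(congruent) = 2692/6 = 448.667
M(incongruent) = 3974/7 = 567.714
Difference = 567.714 − 448.667 = 119.048 ms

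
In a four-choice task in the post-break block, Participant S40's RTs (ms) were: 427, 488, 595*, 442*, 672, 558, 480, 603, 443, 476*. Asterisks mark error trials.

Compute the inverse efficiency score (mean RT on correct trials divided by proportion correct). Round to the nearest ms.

Correct trials (n=7): 427, 488, 672, 558, 480, 603, 443
Mean correct RT = 3671/7 = 524.4286 ms
Proportion correct = 7/10
IES = 524.4286 / (7/10) = 749.184 ms

749 ms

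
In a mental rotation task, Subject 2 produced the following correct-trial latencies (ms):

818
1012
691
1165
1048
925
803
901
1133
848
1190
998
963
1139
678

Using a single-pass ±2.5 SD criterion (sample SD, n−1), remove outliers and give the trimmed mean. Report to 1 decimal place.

954.1 ms

n = 15, ΣRT = 14312, M = 954.133
Σ(x−M)² = 382227.73; s = √(382227.73/14) = 165.233
Cutoffs: 954.133 ± 2.5·165.233 → [541.1, 1367.2]
No RTs fall outside the cutoffs; all 15 retained. Mean = 14312/15 = 954.133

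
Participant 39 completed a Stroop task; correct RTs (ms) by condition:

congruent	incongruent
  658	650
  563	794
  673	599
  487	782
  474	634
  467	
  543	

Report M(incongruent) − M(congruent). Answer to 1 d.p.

139.7 ms

M(congruent) = 3865/7 = 552.143
M(incongruent) = 3459/5 = 691.800
Difference = 691.800 − 552.143 = 139.657 ms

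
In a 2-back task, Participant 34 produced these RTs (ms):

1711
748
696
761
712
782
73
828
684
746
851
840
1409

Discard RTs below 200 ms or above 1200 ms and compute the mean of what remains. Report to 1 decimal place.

Excluded: 73, 1409, 1711
Retained (n=10): Σ = 7648
Mean = 7648/10 = 764.8000

764.8 ms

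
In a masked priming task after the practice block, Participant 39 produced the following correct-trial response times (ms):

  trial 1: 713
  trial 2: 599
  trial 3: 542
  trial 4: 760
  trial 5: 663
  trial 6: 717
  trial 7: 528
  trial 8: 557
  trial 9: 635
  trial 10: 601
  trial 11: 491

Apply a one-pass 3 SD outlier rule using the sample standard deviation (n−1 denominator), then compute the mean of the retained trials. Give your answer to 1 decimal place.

n = 11, ΣRT = 6806, M = 618.727
Σ(x−M)² = 75674.18; s = √(75674.18/10) = 86.991
Cutoffs: 618.727 ± 3·86.991 → [357.8, 879.7]
No RTs fall outside the cutoffs; all 11 retained. Mean = 6806/11 = 618.727

618.7 ms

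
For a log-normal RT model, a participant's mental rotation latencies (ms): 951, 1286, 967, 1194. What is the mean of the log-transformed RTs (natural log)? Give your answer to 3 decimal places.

ln(RT): 6.8575, 7.1593, 6.8742, 7.0851
Σ ln(RT) = 27.9761
Mean = 27.9761/4 = 6.99402

6.994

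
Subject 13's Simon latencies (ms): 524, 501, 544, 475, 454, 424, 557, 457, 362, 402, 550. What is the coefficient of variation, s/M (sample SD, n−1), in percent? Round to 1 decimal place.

13.5%

n = 11, Σ = 5250, M = 477.2727
Σ(x−M)² = 41594.182; s = √(41594.182/10) = 64.4936
CV = 64.4936 / 477.2727 = 0.13513 = 13.513%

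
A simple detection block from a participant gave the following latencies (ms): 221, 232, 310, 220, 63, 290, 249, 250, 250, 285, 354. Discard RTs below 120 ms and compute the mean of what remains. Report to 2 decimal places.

Excluded: 63
Retained (n=10): Σ = 2661
Mean = 2661/10 = 266.1000

266.10 ms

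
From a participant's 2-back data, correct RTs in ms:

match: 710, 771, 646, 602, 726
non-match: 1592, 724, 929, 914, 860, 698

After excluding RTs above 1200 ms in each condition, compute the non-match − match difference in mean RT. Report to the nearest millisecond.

non-match: exclude 1592
M(match) = 3455/5 = 691.000
M(non-match) = 4125/5 = 825.000
Difference = 825.000 − 691.000 = 134.000 ms

134 ms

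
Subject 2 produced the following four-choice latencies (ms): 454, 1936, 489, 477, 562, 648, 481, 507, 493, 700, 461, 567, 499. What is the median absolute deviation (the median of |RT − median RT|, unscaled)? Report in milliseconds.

38 ms

Sorted: 454, 461, 477, 481, 489, 493, 499, 507, 562, 567, 648, 700, 1936 → median = 499
|x − 499|: 45, 1437, 10, 22, 63, 149, 18, 8, 6, 201, 38, 68, 0
Sorted deviations: 0, 6, 8, 10, 18, 22, 38, 45, 63, 68, 149, 201, 1437 → MAD = 38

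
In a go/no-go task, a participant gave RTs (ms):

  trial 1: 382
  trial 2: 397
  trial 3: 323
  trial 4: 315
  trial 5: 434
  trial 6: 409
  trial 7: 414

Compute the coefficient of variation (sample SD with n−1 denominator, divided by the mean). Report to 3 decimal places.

n = 7, Σ = 2674, M = 382.0000
Σ(x−M)² = 12652.000; s = √(12652.000/6) = 45.9202
CV = 45.9202 / 382.0000 = 0.12021

0.120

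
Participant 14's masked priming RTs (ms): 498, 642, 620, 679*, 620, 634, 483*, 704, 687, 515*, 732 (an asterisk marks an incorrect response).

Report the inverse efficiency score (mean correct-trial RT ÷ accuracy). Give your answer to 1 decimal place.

882.9 ms

Correct trials (n=8): 498, 642, 620, 620, 634, 704, 687, 732
Mean correct RT = 5137/8 = 642.1250 ms
Proportion correct = 8/11
IES = 642.1250 / (8/11) = 882.922 ms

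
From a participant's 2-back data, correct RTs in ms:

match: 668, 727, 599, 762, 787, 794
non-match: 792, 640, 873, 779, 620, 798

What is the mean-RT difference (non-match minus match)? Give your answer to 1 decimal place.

M(match) = 4337/6 = 722.833
M(non-match) = 4502/6 = 750.333
Difference = 750.333 − 722.833 = 27.500 ms

27.5 ms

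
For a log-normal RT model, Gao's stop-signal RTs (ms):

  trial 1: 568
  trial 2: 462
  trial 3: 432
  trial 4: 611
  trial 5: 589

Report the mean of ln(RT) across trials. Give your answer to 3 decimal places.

ln(RT): 6.3421, 6.1356, 6.0684, 6.4151, 6.3784
Σ ln(RT) = 31.3396
Mean = 31.3396/5 = 6.26793

6.268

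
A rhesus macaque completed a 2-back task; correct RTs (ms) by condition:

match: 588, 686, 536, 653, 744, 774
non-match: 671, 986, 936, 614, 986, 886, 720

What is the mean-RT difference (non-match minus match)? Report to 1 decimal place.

M(match) = 3981/6 = 663.500
M(non-match) = 5799/7 = 828.429
Difference = 828.429 − 663.500 = 164.929 ms

164.9 ms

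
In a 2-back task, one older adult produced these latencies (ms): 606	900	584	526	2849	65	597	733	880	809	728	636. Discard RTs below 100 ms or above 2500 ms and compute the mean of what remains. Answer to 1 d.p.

Excluded: 65, 2849
Retained (n=10): Σ = 6999
Mean = 6999/10 = 699.9000

699.9 ms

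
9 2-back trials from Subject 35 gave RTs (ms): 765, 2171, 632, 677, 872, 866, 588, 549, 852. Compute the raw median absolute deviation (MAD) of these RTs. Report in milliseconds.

Sorted: 549, 588, 632, 677, 765, 852, 866, 872, 2171 → median = 765
|x − 765|: 0, 1406, 133, 88, 107, 101, 177, 216, 87
Sorted deviations: 0, 87, 88, 101, 107, 133, 177, 216, 1406 → MAD = 107

107 ms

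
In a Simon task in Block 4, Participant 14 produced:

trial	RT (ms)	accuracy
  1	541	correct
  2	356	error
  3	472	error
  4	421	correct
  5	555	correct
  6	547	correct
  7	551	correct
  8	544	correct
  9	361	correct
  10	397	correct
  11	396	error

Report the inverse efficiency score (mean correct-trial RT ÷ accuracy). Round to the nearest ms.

673 ms

Correct trials (n=8): 541, 421, 555, 547, 551, 544, 361, 397
Mean correct RT = 3917/8 = 489.6250 ms
Proportion correct = 8/11
IES = 489.6250 / (8/11) = 673.234 ms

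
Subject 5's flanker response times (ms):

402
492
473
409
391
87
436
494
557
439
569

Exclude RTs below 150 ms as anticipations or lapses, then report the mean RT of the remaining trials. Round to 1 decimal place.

Excluded: 87
Retained (n=10): Σ = 4662
Mean = 4662/10 = 466.2000

466.2 ms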